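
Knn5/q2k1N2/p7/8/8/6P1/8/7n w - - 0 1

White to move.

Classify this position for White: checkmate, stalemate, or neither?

White to move; white king on a8.
In check: yes, from the black queen on a7.
King squares — a7: attacked by Nc8; b7: attacked by Qa7; b8: attacked by Qa7.
Legal moves for White: none.
In check with no legal moves → checkmate.

checkmate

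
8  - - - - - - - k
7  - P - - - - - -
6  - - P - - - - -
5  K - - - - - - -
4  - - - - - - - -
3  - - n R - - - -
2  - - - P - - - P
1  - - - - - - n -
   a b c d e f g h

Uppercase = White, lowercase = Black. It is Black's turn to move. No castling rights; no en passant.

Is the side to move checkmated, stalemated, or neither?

neither

Black to move; black king on h8.
In check: no.
Legal moves for Black: Kg8, Kh7, Kg7, Nd5, Nb5, Ne4, Na4, Nce2, Na2, Nd1, Nb1, Nh3, Nf3, Nge2.
Black has 14 legal moves and is not in check → neither.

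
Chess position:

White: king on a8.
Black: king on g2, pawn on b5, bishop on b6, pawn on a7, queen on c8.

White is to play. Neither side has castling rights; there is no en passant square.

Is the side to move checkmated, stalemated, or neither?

checkmate

White to move; white king on a8.
In check: yes, from the black queen on c8.
King squares — a7: attacked by Bb6; b7: attacked by Qc8; b8: attacked by Qc8.
Legal moves for White: none.
In check with no legal moves → checkmate.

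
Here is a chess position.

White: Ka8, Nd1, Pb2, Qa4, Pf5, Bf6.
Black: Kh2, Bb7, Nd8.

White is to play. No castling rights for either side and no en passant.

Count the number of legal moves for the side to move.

White to move; king on a8.
In check: yes, from the black bishop on b7.
Legal moves: Kb8, Ka7.
Count: 2.

2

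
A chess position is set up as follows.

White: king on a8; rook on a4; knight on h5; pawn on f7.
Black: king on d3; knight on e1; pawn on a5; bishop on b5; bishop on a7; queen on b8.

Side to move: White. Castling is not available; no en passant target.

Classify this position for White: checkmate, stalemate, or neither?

White to move; white king on a8.
In check: yes, from the black queen on b8.
King squares — a7: attacked by Qb8; b7: attacked by Qb8; b8: attacked by Ba7.
Legal moves for White: none.
In check with no legal moves → checkmate.

checkmate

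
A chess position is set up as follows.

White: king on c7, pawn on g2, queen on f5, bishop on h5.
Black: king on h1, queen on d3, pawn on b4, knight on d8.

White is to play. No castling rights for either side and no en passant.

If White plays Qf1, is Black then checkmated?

no

After Qf1: black king on h1; in check: yes, from the white queen on f1.
Black has 2 legal replies: Kh2, Qxf1.
In check but a legal move exists → not checkmate.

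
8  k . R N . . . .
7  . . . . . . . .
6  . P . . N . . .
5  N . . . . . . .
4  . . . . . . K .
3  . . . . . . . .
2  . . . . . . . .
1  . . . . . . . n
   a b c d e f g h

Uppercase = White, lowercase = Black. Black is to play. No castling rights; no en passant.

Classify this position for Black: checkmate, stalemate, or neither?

checkmate

Black to move; black king on a8.
In check: yes, from the white rook on c8.
King squares — a7: attacked by Pb6; b7: attacked by Na5; b8: attacked by Rc8.
Legal moves for Black: none.
In check with no legal moves → checkmate.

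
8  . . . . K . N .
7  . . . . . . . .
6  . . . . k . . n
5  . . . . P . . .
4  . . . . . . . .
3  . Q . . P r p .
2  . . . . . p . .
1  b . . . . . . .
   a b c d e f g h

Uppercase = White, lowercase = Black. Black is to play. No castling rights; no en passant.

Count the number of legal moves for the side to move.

2

Black to move; king on e6.
In check: yes, from the white queen on b3.
Legal moves: Kf5, Kxe5.
Count: 2.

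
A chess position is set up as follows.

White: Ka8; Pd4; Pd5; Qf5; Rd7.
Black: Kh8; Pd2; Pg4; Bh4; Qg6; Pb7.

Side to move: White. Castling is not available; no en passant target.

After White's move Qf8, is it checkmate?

no

After Qf8: black king on h8; in check: yes, from the white queen on f8.
Black has 1 legal reply: Qg8.
In check but a legal move exists → not checkmate.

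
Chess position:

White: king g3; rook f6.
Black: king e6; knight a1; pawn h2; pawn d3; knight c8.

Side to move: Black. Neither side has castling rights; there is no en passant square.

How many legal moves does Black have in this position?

5

Black to move; king on e6.
In check: yes, from the white rook on f6.
Legal moves: Ke7, Kd7, Kxf6, Ke5, Kd5.
Count: 5.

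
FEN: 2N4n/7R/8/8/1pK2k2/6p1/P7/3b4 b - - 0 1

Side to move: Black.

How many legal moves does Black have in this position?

Black to move; king on f4.
In check: no.
Legal moves: Nf7, Ng6, Kg5, Kf5, Ke5, Kg4, Ke4, Kf3, Ke3, Bh5, Bg4, Ba4, Bf3, Bb3+, Be2+, Bc2, b3, g2.
Count: 18.

18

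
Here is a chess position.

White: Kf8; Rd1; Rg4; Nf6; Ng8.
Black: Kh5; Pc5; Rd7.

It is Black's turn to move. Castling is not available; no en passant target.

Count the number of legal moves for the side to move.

Black to move; king on h5.
In check: yes, from the white knight on f6.
Legal moves: none.
Count: 0.

0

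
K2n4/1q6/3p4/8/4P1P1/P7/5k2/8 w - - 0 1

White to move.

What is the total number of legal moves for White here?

White to move; king on a8.
In check: yes, from the black queen on b7.
Legal moves: none.
Count: 0.

0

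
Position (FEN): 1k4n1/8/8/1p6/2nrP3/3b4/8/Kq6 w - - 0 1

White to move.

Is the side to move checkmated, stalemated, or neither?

checkmate

White to move; white king on a1.
In check: yes, from the black queen on b1.
King squares — b1: attacked by Bd3; a2: attacked by Qb1; b2: attacked by Qb1.
Legal moves for White: none.
In check with no legal moves → checkmate.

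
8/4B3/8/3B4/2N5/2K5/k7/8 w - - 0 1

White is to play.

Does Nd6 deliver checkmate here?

no

After Nd6: black king on a2; in check: yes, from the white bishop on d5.
Black has 3 legal replies: Ka3, Kb1, Ka1.
In check but a legal move exists → not checkmate.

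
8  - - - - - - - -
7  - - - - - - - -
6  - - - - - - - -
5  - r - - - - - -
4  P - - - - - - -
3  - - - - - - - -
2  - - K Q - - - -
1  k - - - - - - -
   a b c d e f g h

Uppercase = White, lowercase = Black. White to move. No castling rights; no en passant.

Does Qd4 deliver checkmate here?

no

After Qd4: black king on a1; in check: yes, from the white queen on d4.
Black has 2 legal replies: Ka2, Rb2+.
In check but a legal move exists → not checkmate.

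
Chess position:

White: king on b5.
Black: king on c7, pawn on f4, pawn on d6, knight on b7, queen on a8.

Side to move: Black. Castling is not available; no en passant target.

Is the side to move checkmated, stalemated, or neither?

Black to move; black king on c7.
In check: no.
Legal moves for Black include: Qh8, Qg8, Qf8, Qe8+, Qd8, Qc8, Qb8, Qa7, Qa6+, Qa5+, Qa4+, Qa3, Qa2, Qa1, Kd8, Kc8, Kb8, Kd7, ... (list truncated; more exist).
Black has legal moves and is not in check → neither.

neither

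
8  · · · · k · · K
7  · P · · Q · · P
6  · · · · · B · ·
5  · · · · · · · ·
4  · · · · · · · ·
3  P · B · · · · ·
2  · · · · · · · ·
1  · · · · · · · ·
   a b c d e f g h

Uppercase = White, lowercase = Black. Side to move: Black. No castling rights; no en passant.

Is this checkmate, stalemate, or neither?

Black to move; black king on e8.
In check: yes, from the white queen on e7.
King squares — d7: attacked by Qe7; e7: attacked by Bf6; f7: attacked by Qe7; d8: attacked by Qe7; f8: attacked by Qe7.
Legal moves for Black: none.
In check with no legal moves → checkmate.

checkmate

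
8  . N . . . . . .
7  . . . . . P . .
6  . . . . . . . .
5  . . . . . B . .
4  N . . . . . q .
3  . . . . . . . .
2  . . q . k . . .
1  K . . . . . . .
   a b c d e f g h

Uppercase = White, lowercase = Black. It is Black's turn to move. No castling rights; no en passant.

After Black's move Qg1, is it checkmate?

yes

After Qg1: white king on a1; in check: yes, from the black queen on g1.
King squares — b1: attacked by Qg1; a2: attacked by Qc2; b2: attacked by Qc2.
White has no legal moves → checkmate.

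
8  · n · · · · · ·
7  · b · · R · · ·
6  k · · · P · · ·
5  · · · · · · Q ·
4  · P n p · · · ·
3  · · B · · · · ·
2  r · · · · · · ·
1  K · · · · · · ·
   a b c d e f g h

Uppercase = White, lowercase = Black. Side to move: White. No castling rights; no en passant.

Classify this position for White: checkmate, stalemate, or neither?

White to move; white king on a1.
In check: yes, from the black rook on a2.
King squares — b1: available; a2: available; b2: attacked by Ra2.
Legal moves for White: Kxa2, Kb1.
White is in check but has 2 legal moves → neither.

neither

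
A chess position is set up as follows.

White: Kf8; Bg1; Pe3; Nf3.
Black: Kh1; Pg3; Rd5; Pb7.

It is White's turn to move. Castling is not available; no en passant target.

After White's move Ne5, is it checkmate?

no

After Ne5: black king on h1; in check: no.
Black is not in check, so this cannot be checkmate.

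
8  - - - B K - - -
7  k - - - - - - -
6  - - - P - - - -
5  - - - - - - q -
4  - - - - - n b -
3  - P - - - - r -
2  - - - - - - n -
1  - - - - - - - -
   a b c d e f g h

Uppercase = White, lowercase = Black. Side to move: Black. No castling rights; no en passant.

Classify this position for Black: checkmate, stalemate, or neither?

Black to move; black king on a7.
In check: no.
Legal moves for Black include: Kb8, Ka8, Kb7, Ka6, Qg8+, Qxd8+, Qg7, Qe7+, Qh6, Qg6+, Qf6, Qh5+, Qf5, Qe5+, Qd5, Qc5, Qb5+, Qa5, ... (list truncated; more exist).
Black has legal moves and is not in check → neither.

neither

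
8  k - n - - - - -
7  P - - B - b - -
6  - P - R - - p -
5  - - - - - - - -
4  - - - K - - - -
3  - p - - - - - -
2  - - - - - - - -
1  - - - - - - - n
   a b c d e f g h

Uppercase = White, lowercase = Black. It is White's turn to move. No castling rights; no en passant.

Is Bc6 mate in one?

After Bc6: black king on a8; in check: yes, from the white bishop on c6.
King squares — a7: attacked by Pb6; b7: attacked by Bc6; b8: attacked by Pa7.
Black has no legal moves → checkmate.

yes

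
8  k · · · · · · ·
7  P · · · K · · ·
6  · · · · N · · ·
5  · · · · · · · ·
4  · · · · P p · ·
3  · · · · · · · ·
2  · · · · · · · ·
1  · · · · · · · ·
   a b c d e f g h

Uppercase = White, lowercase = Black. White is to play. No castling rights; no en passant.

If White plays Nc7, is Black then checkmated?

no

After Nc7: black king on a8; in check: yes, from the white knight on c7.
Black has 2 legal replies: Kb7, Kxa7.
In check but a legal move exists → not checkmate.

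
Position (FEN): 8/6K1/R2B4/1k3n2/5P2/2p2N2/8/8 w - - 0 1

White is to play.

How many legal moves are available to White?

White to move; king on g7.
In check: yes, from the black knight on f5.
Legal moves: Kh8, Kg8, Kf8, Kh7, Kf7, Kg6, Kf6.
Count: 7.

7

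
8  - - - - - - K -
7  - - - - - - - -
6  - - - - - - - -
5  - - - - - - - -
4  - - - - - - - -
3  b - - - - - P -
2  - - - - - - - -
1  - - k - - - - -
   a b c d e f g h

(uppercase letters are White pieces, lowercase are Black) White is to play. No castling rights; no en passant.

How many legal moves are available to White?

White to move; king on g8.
In check: no.
Legal moves: Kh8, Kh7, Kg7, Kf7, g4.
Count: 5.

5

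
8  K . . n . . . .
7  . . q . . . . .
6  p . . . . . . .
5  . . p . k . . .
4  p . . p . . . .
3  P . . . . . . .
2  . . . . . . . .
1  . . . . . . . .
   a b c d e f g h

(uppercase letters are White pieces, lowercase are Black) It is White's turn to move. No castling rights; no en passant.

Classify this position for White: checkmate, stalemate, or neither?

stalemate

White to move; white king on a8.
In check: no.
King squares — a7: attacked by Qc7; b7: attacked by Qc7; b8: attacked by Qc7.
Legal moves for White: none.
Not in check and no legal moves → stalemate.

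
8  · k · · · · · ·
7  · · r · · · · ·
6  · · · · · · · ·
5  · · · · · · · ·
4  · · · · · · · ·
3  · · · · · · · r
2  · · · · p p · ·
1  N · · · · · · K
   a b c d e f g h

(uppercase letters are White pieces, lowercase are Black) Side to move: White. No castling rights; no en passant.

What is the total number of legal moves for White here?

White to move; king on h1.
In check: yes, from the black rook on h3.
Legal moves: Kg2.
Count: 1.

1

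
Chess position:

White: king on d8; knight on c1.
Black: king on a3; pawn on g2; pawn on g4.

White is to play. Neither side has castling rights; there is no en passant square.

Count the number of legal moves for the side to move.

White to move; king on d8.
In check: no.
Legal moves: Ke8, Kc8, Ke7, Kd7, Kc7, Nd3, Nb3, Ne2, Na2.
Count: 9.

9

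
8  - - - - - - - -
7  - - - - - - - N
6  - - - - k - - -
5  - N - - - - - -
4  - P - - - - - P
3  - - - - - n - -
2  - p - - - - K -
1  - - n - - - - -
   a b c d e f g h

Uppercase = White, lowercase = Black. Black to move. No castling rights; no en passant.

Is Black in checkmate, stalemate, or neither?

Black to move; black king on e6.
In check: no.
Legal moves for Black include: Kf7, Ke7, Kd7, Kf5, Ke5, Kd5, Ng5, Ne5, Nxh4+, Nd4, Nh2, Nd2, Ng1, Ne1+, Nd3, Nb3, Ne2, Na2, ... (list truncated; more exist).
Black has legal moves and is not in check → neither.

neither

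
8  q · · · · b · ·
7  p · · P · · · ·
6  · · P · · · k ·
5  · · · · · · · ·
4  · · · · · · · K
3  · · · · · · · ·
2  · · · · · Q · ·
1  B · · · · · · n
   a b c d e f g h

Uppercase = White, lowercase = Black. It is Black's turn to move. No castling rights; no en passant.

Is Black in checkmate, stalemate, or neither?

Black to move; black king on g6.
In check: no.
Legal moves for Black include: Bg7, Be7+, Bh6, Bd6, Bc5, Bb4, Ba3, Qe8, Qd8+, Qc8, Qb8, Qb7, Qxc6, Kh7, Kh6, Ng3, Nxf2, a6, ... (list truncated; more exist).
Black has legal moves and is not in check → neither.

neither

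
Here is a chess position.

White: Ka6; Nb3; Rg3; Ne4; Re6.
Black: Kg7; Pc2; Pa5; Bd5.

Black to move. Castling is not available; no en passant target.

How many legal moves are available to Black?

4

Black to move; king on g7.
In check: yes, from the white rook on g3.
Legal moves: Kh8, Kf8, Kh7, Kf7.
Count: 4.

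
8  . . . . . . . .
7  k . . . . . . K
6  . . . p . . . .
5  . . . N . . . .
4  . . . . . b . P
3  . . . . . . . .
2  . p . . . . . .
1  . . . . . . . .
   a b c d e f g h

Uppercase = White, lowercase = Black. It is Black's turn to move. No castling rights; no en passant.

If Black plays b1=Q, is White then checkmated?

no

After b1=Q: white king on h7; in check: yes, from the black queen on b1.
White has 3 legal replies: Kh8, Kg8, Kg7.
In check but a legal move exists → not checkmate.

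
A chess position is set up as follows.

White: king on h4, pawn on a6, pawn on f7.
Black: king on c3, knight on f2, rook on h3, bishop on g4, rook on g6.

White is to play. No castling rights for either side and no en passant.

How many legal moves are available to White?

0

White to move; king on h4.
In check: yes, from the black rook on h3.
Legal moves: none.
Count: 0.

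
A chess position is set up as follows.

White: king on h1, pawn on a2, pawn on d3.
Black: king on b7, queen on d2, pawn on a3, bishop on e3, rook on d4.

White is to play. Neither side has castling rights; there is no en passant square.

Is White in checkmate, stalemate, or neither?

White to move; white king on h1.
In check: no.
King squares — g1: attacked by Be3; g2: attacked by Qd2; h2: attacked by Qd2.
Legal moves for White: none.
Not in check and no legal moves → stalemate.

stalemate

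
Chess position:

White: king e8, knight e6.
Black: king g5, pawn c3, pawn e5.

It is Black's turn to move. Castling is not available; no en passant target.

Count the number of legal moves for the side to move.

Black to move; king on g5.
In check: yes, from the white knight on e6.
Legal moves: Kh6, Kg6, Kf6, Kh5, Kf5, Kh4, Kg4.
Count: 7.

7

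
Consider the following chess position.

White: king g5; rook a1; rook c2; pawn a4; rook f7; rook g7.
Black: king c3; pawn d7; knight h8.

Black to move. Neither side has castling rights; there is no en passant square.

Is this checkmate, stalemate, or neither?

neither

Black to move; black king on c3.
In check: yes, from the white rook on c2.
Legal moves for Black: Kd4, Kb4, Kd3, Kb3, Kxc2.
Black is in check but has 5 legal moves → neither.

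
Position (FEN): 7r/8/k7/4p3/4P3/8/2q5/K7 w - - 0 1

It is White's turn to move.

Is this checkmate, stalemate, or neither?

stalemate

White to move; white king on a1.
In check: no.
King squares — b1: attacked by Qc2; a2: attacked by Qc2; b2: attacked by Qc2.
Legal moves for White: none.
Not in check and no legal moves → stalemate.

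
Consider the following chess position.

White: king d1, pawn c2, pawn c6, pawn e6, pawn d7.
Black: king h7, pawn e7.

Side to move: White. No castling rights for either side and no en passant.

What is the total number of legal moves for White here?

White to move; king on d1.
In check: no.
Legal moves: Ke2, Kd2, Ke1, Kc1, d8=Q, d8=R, d8=B, d8=N, c7, c3, c4.
Count: 11.

11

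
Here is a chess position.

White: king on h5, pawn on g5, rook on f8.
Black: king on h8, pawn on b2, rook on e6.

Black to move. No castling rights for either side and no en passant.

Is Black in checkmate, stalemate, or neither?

neither

Black to move; black king on h8.
In check: yes, from the white rook on f8.
King squares — g7: available; h7: available; g8: attacked by Rf8.
Legal moves for Black: Kh7, Kg7.
Black is in check but has 2 legal moves → neither.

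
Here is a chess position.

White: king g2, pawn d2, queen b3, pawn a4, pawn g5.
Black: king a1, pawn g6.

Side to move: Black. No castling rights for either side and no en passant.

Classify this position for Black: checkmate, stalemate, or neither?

Black to move; black king on a1.
In check: no.
King squares — b1: attacked by Qb3; a2: attacked by Qb3; b2: attacked by Qb3.
Legal moves for Black: none.
Not in check and no legal moves → stalemate.

stalemate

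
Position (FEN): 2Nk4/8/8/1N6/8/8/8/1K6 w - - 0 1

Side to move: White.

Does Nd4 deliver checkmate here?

no

After Nd4: black king on d8; in check: no.
Black is not in check, so this cannot be checkmate.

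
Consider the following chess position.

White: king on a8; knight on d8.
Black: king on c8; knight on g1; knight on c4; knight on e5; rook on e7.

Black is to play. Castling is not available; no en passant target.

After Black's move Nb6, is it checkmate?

yes

After Nb6: white king on a8; in check: yes, from the black knight on b6.
King squares — a7: attacked by Re7; b7: attacked by Re7; b8: attacked by Kc8.
White has no legal moves → checkmate.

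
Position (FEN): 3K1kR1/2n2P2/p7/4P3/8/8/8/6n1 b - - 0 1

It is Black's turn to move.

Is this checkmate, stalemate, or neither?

Black to move; black king on f8.
In check: yes, from the white rook on g8.
Legal moves for Black: Kxf7.
Black is in check but has 1 legal move → neither.

neither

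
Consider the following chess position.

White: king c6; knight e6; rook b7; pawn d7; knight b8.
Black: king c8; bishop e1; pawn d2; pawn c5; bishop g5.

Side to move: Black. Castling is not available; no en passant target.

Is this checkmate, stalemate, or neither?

checkmate

Black to move; black king on c8.
In check: yes, from the white pawn on d7.
King squares — b7: attacked by Kc6; c7: attacked by Kc6; d7: attacked by Kc6; b8: attacked by Rb7; d8: attacked by Ne6.
Legal moves for Black: none.
In check with no legal moves → checkmate.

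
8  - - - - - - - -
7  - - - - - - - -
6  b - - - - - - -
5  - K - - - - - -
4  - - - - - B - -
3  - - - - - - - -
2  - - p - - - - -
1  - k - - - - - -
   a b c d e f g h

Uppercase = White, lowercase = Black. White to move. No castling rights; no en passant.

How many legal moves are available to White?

White to move; king on b5.
In check: yes, from the black bishop on a6.
Legal moves: Kc6, Kb6, Kxa6, Kc5, Ka5, Kb4, Ka4.
Count: 7.

7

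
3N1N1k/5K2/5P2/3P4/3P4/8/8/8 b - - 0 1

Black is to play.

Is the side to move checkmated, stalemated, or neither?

stalemate

Black to move; black king on h8.
In check: no.
King squares — g7: attacked by Pf6; h7: attacked by Nf8; g8: attacked by Kf7.
Legal moves for Black: none.
Not in check and no legal moves → stalemate.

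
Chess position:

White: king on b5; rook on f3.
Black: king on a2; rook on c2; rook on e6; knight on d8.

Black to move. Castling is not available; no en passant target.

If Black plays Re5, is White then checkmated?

After Re5: white king on b5; in check: yes, from the black rook on e5.
White has 4 legal replies: Kb6, Ka6, Kb4, Ka4.
In check but a legal move exists → not checkmate.

no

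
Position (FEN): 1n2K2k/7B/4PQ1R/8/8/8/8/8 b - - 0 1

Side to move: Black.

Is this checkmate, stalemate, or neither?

checkmate

Black to move; black king on h8.
In check: yes, from the white queen on f6.
King squares — g7: attacked by Qf6; h7: attacked by Rh6; g8: attacked by Bh7.
Legal moves for Black: none.
In check with no legal moves → checkmate.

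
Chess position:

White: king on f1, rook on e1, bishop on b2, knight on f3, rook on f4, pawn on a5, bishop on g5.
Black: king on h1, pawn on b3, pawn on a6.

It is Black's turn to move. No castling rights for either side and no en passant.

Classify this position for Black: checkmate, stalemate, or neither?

stalemate

Black to move; black king on h1.
In check: no.
King squares — g1: attacked by Kf1; g2: attacked by Kf1; h2: attacked by Nf3.
Legal moves for Black: none.
Not in check and no legal moves → stalemate.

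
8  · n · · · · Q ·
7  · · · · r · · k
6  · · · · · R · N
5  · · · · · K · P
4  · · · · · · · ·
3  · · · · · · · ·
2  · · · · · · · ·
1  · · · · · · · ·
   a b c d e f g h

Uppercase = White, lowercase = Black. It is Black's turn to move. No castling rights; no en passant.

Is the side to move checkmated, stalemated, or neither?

checkmate

Black to move; black king on h7.
In check: yes, from the white queen on g8.
King squares — g6: attacked by Kf5; h6: attacked by Rf6; g7: attacked by Qg8; g8: attacked by Nh6; h8: attacked by Qg8.
Legal moves for Black: none.
In check with no legal moves → checkmate.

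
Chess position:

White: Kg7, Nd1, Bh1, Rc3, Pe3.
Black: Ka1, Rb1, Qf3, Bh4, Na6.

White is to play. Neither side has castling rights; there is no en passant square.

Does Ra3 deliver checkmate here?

After Ra3: black king on a1; in check: yes, from the white rook on a3.
King squares — b1: own rook; a2: attacked by Ra3; b2: attacked by Nd1.
Black has no legal moves → checkmate.

yes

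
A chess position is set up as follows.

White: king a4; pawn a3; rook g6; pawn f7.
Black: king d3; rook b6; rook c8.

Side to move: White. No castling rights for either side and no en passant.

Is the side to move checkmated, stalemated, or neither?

neither

White to move; white king on a4.
In check: no.
Legal moves for White: Rg8, Rg7, Rh6, Rf6, Re6, Rd6+, Rc6, Rxb6, Rg5, Rg4, Rg3+, Rg2, Rg1, Ka5, f8=Q, f8=R, f8=B, f8=N.
White has 18 legal moves and is not in check → neither.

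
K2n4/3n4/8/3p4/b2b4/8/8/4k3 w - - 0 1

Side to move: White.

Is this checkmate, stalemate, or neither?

stalemate

White to move; white king on a8.
In check: no.
King squares — a7: attacked by Bd4; b7: attacked by Nd8; b8: attacked by Nd7.
Legal moves for White: none.
Not in check and no legal moves → stalemate.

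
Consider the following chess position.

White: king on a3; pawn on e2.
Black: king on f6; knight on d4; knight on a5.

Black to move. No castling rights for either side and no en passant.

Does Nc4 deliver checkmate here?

After Nc4: white king on a3; in check: yes, from the black knight on c4.
White has 3 legal replies: Kb4, Ka4, Ka2.
In check but a legal move exists → not checkmate.

no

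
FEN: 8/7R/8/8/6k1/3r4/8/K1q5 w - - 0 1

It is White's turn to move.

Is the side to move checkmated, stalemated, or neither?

White to move; white king on a1.
In check: yes, from the black queen on c1.
Legal moves for White: Ka2.
White is in check but has 1 legal move → neither.

neither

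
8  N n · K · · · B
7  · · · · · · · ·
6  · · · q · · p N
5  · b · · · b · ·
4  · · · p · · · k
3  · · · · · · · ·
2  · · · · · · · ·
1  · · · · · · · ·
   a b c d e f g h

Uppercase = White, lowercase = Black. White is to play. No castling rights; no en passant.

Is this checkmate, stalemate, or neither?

White to move; white king on d8.
In check: yes, from the black queen on d6.
King squares — c7: attacked by Qd6; d7: attacked by Bb5; e7: attacked by Qd6; c8: attacked by Bf5; e8: attacked by Bb5.
Legal moves for White: none.
In check with no legal moves → checkmate.

checkmate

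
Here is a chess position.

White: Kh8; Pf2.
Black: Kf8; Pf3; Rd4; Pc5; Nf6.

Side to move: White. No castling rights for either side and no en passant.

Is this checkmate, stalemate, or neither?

stalemate

White to move; white king on h8.
In check: no.
King squares — g7: attacked by Kf8; h7: attacked by Nf6; g8: attacked by Nf6.
Legal moves for White: none.
Not in check and no legal moves → stalemate.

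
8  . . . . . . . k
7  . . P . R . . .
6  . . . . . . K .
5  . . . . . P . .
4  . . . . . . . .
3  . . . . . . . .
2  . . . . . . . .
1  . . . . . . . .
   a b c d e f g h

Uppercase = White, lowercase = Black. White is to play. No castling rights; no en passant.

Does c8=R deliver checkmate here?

yes

After c8=R: black king on h8; in check: yes, from the white rook on c8.
King squares — g7: attacked by Kg6; h7: attacked by Kg6; g8: attacked by Rc8.
Black has no legal moves → checkmate.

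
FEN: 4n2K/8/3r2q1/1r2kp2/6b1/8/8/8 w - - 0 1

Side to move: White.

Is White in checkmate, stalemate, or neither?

White to move; white king on h8.
In check: no.
King squares — g7: attacked by Qg6; h7: attacked by Qg6; g8: attacked by Qg6.
Legal moves for White: none.
Not in check and no legal moves → stalemate.

stalemate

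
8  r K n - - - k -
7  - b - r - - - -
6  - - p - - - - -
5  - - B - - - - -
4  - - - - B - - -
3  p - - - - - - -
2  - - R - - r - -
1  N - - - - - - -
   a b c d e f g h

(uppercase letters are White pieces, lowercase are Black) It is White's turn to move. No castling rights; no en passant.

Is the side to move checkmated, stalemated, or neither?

checkmate

White to move; white king on b8.
In check: yes, from the black rook on a8.
King squares — a7: attacked by Ra8; b7: attacked by Rd7; c7: attacked by Rd7; a8: attacked by Bb7; c8: attacked by Bb7.
Legal moves for White: none.
In check with no legal moves → checkmate.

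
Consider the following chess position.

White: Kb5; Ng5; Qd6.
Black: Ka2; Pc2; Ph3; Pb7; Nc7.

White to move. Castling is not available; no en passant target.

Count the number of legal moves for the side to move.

7

White to move; king on b5.
In check: yes, from the black knight on c7.
Legal moves: Kb6, Kc5, Ka5, Kc4, Kb4, Ka4, Qxc7.
Count: 7.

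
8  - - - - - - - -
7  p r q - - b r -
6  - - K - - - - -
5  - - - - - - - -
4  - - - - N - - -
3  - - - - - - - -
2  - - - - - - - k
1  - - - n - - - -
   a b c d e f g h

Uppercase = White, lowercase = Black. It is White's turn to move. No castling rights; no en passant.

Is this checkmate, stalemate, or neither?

checkmate

White to move; white king on c6.
In check: yes, from the black queen on c7.
King squares — b5: attacked by Rb7; c5: attacked by Qc7; d5: attacked by Bf7; b6: attacked by Pa7; d6: attacked by Qc7; b7: attacked by Qc7; c7: attacked by Rb7; d7: attacked by Qc7.
Legal moves for White: none.
In check with no legal moves → checkmate.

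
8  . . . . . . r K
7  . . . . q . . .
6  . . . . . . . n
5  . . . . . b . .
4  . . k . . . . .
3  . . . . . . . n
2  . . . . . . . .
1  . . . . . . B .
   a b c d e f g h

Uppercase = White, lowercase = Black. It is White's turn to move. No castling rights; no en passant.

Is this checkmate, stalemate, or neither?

White to move; white king on h8.
In check: yes, from the black rook on g8.
King squares — g7: attacked by Qe7; h7: attacked by Bf5; g8: attacked by Nh6.
Legal moves for White: none.
In check with no legal moves → checkmate.

checkmate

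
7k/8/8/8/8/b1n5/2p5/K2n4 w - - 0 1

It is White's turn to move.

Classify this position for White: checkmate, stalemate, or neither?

stalemate

White to move; white king on a1.
In check: no.
King squares — b1: attacked by Pc2; a2: attacked by Nc3; b2: attacked by Nd1.
Legal moves for White: none.
Not in check and no legal moves → stalemate.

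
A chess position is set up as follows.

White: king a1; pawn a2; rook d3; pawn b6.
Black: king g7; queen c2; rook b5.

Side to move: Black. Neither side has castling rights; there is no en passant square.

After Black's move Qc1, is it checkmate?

yes

After Qc1: white king on a1; in check: yes, from the black queen on c1.
King squares — b1: attacked by Qc1; a2: own pawn; b2: attacked by Qc1.
White has no legal moves → checkmate.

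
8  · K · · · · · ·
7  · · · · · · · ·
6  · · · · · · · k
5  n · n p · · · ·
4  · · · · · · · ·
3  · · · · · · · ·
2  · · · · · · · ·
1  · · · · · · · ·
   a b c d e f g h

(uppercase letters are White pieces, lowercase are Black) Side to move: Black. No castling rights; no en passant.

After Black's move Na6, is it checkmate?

After Na6: white king on b8; in check: yes, from the black knight on a6.
White has 3 legal replies: Kc8, Ka8, Ka7.
In check but a legal move exists → not checkmate.

no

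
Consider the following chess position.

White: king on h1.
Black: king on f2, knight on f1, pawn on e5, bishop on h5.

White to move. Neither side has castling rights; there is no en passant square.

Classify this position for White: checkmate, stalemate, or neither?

stalemate

White to move; white king on h1.
In check: no.
King squares — g1: attacked by Kf2; g2: attacked by Kf2; h2: attacked by Nf1.
Legal moves for White: none.
Not in check and no legal moves → stalemate.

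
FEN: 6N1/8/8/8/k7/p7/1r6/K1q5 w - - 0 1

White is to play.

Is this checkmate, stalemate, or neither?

White to move; white king on a1.
In check: yes, from the black queen on c1.
King squares — b1: attacked by Qc1; a2: attacked by Rb2; b2: attacked by Qc1.
Legal moves for White: none.
In check with no legal moves → checkmate.

checkmate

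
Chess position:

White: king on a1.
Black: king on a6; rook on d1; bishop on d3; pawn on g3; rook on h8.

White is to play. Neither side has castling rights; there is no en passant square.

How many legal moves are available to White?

White to move; king on a1.
In check: yes, from the black rook on d1.
Legal moves: Kb2, Ka2.
Count: 2.

2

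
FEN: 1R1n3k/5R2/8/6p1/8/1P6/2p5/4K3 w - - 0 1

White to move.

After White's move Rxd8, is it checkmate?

yes

After Rxd8: black king on h8; in check: yes, from the white rook on d8.
King squares — g7: attacked by Rf7; h7: attacked by Rf7; g8: attacked by Rd8.
Black has no legal moves → checkmate.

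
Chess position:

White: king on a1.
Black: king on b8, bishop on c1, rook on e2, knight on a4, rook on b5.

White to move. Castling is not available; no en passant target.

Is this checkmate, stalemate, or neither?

stalemate

White to move; white king on a1.
In check: no.
King squares — b1: attacked by Rb5; a2: attacked by Re2; b2: attacked by Bc1.
Legal moves for White: none.
Not in check and no legal moves → stalemate.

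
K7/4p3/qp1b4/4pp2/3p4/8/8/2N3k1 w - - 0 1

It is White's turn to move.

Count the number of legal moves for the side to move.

0

White to move; king on a8.
In check: yes, from the black queen on a6.
Legal moves: none.
Count: 0.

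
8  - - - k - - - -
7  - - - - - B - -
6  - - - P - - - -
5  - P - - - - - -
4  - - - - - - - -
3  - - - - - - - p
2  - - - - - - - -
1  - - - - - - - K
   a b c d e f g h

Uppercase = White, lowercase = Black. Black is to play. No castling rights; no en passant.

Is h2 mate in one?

After h2: white king on h1; in check: no.
White is not in check, so this cannot be checkmate.

no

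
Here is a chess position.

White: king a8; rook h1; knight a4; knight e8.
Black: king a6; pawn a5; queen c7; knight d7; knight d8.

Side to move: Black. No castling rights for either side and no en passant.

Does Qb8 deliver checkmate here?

After Qb8: white king on a8; in check: yes, from the black queen on b8.
King squares — a7: attacked by Ka6; b7: attacked by Ka6; b8: attacked by Nd7.
White has no legal moves → checkmate.

yes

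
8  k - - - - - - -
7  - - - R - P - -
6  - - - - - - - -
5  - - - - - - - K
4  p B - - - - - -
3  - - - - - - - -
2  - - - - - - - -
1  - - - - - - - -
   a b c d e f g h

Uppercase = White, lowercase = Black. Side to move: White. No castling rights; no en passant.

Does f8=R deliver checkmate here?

yes

After f8=R: black king on a8; in check: yes, from the white rook on f8.
King squares — a7: attacked by Rd7; b7: attacked by Rd7; b8: attacked by Rf8.
Black has no legal moves → checkmate.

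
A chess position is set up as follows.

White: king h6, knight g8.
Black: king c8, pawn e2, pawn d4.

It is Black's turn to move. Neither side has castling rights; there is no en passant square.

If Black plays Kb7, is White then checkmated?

no

After Kb7: white king on h6; in check: no.
White is not in check, so this cannot be checkmate.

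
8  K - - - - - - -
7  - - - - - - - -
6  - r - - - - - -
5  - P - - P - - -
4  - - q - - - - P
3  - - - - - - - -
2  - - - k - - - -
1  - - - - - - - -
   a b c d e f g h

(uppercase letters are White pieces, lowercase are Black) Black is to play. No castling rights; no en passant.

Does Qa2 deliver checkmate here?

After Qa2: white king on a8; in check: yes, from the black queen on a2.
King squares — a7: attacked by Qa2; b7: attacked by Rb6; b8: attacked by Rb6.
White has no legal moves → checkmate.

yes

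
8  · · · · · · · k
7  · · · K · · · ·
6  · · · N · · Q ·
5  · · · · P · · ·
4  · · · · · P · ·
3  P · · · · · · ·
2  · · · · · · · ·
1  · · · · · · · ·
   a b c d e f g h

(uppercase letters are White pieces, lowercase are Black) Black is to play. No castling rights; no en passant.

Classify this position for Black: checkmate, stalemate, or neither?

Black to move; black king on h8.
In check: no.
King squares — g7: attacked by Qg6; h7: attacked by Qg6; g8: attacked by Qg6.
Legal moves for Black: none.
Not in check and no legal moves → stalemate.

stalemate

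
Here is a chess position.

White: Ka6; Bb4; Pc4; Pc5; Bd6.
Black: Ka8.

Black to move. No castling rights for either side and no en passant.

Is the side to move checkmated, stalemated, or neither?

Black to move; black king on a8.
In check: no.
King squares — a7: attacked by Ka6; b7: attacked by Ka6; b8: attacked by Bd6.
Legal moves for Black: none.
Not in check and no legal moves → stalemate.

stalemate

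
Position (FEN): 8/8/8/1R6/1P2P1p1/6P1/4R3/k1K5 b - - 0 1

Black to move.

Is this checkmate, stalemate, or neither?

stalemate

Black to move; black king on a1.
In check: no.
King squares — b1: attacked by Kc1; a2: attacked by Re2; b2: attacked by Kc1.
Legal moves for Black: none.
Not in check and no legal moves → stalemate.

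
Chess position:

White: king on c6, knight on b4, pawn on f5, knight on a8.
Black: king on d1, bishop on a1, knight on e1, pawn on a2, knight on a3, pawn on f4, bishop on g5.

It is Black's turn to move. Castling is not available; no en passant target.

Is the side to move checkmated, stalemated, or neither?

Black to move; black king on d1.
In check: no.
Legal moves for Black include: Bd8, Be7, Bh6, Bgf6, Bh4, Nb5, Nc4, Nac2, Nb1, Nf3, Nd3, Ng2, Nec2, Ke2, Kd2, Kc1, Bh8, Bg7, ... (list truncated; more exist).
Black has legal moves and is not in check → neither.

neither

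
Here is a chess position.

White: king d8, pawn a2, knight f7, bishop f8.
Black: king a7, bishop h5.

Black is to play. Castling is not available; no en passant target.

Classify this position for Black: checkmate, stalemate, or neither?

neither

Black to move; black king on a7.
In check: no.
Legal moves for Black: Kb8, Ka8, Kb7, Kb6, Ka6, Bxf7, Bg6, Bg4, Bf3, Be2, Bd1.
Black has 11 legal moves and is not in check → neither.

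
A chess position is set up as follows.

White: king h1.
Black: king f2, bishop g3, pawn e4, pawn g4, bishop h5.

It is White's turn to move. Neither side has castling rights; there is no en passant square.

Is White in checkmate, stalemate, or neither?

White to move; white king on h1.
In check: no.
King squares — g1: attacked by Kf2; g2: attacked by Kf2; h2: attacked by Bg3.
Legal moves for White: none.
Not in check and no legal moves → stalemate.

stalemate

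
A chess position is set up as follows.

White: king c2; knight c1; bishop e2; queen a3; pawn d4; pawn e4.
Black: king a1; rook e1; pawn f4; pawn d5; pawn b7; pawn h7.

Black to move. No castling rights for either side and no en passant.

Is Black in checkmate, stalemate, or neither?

checkmate

Black to move; black king on a1.
In check: yes, from the white queen on a3.
King squares — b1: attacked by Kc2; a2: attacked by Nc1; b2: attacked by Kc2.
Legal moves for Black: none.
In check with no legal moves → checkmate.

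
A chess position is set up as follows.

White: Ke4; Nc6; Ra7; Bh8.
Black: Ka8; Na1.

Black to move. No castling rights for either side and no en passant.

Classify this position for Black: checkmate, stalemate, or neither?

Black to move; black king on a8.
In check: yes, from the white rook on a7.
King squares — a7: attacked by Nc6; b7: attacked by Ra7; b8: attacked by Nc6.
Legal moves for Black: none.
In check with no legal moves → checkmate.

checkmate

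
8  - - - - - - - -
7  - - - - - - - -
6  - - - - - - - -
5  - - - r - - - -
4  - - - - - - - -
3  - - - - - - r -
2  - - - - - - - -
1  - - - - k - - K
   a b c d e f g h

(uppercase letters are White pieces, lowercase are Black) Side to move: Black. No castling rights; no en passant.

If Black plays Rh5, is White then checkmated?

After Rh5: white king on h1; in check: yes, from the black rook on h5.
King squares — g1: attacked by Rg3; g2: attacked by Rg3; h2: attacked by Rh5.
White has no legal moves → checkmate.

yes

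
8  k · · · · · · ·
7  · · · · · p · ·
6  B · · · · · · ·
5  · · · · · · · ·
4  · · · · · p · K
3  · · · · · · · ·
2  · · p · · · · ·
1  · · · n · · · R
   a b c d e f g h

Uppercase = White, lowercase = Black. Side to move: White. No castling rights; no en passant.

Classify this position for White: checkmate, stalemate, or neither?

neither

White to move; white king on h4.
In check: no.
Legal moves for White: Bc8, Bb7+, Bb5, Bc4, Bd3, Be2, Bf1, Kh5, Kg5, Kg4, Kh3, Rh3, Rh2, Rg1, Rf1, Re1, Rxd1.
White has 17 legal moves and is not in check → neither.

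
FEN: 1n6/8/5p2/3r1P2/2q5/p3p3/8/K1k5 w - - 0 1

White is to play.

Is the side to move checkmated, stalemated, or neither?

stalemate

White to move; white king on a1.
In check: no.
King squares — b1: attacked by Kc1; a2: attacked by Qc4; b2: attacked by Kc1.
Legal moves for White: none.
Not in check and no legal moves → stalemate.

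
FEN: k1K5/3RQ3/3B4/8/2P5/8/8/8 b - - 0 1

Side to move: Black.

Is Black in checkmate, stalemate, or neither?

Black to move; black king on a8.
In check: no.
King squares — a7: attacked by Rd7; b7: attacked by Rd7; b8: attacked by Bd6.
Legal moves for Black: none.
Not in check and no legal moves → stalemate.

stalemate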